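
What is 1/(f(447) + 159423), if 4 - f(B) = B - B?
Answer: 1/159427 ≈ 6.2725e-6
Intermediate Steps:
f(B) = 4 (f(B) = 4 - (B - B) = 4 - 1*0 = 4 + 0 = 4)
1/(f(447) + 159423) = 1/(4 + 159423) = 1/159427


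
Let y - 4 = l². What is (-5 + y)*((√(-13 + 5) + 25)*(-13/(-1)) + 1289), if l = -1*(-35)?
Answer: 1975536 + 31824*I*√2 ≈ 1.9755e+6 + 45006.0*I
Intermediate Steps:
l = 35
y = 1229 (y = 4 + 35² = 4 + 1225 = 1229)
(-5 + y)*((√(-13 + 5) + 25)*(-13/(-1)) + 1289) = (-5 + 1229)*((√(-13 + 5) + 25)*(-13/(-1)) + 1289) = 1224*((√(-8) + 25)*(-13*(-1)) + 1289) = 1224*((2*I*√2 + 25)*13 + 1289) = 1224*((25 + 2*I*√2)*13 + 1289) = 1224*((325 + 26*I*√2) + 1289) = 1224*(1614 + 26*I*√2) = 1975536 + 31824*I*√2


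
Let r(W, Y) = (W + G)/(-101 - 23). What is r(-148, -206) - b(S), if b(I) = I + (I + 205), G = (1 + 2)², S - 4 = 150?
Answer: -63473/124 ≈ -511.88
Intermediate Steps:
S = 154 (S = 4 + 150 = 154)
G = 9 (G = 3² = 9)
b(I) = 205 + 2*I (b(I) = I + (205 + I) = 205 + 2*I)
r(W, Y) = -9/124 - W/124 (r(W, Y) = (W + 9)/(-101 - 23) = (9 + W)/(-124) = (9 + W)*(-1/124) = -9/124 - W/124)
r(-148, -206) - b(S) = (-9/124 - 1/124*(-148)) - (205 + 2*154) = (-9/124 + 37/31) - (205 + 308) = 139/124 - 1*513 = 139/124 - 513 = -63473/124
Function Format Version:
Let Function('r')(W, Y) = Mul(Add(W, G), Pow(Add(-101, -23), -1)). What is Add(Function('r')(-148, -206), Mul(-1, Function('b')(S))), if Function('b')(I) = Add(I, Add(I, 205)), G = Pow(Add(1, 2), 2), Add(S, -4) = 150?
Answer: Rational(-63473, 124) ≈ -511.88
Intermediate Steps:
S = 154 (S = Add(4, 150) = 154)
G = 9 (G = Pow(3, 2) = 9)
Function('b')(I) = Add(205, Mul(2, I)) (Function('b')(I) = Add(I, Add(205, I)) = Add(205, Mul(2, I)))
Function('r')(W, Y) = Add(Rational(-9, 124), Mul(Rational(-1, 124), W)) (Function('r')(W, Y) = Mul(Add(W, 9), Pow(Add(-101, -23), -1)) = Mul(Add(9, W), Pow(-124, -1)) = Mul(Add(9, W), Rational(-1, 124)) = Add(Rational(-9, 124), Mul(Rational(-1, 124), W)))
Add(Function('r')(-148, -206), Mul(-1, Function('b')(S))) = Add(Add(Rational(-9, 124), Mul(Rational(-1, 124), -148)), Mul(-1, Add(205, Mul(2, 154)))) = Add(Add(Rational(-9, 124), Rational(37, 31)), Mul(-1, Add(205, 308))) = Add(Rational(139, 124), Mul(-1, 513)) = Add(Rational(139, 124), -513) = Rational(-63473, 124)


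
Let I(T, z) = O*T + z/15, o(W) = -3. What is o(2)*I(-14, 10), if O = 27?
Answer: 1132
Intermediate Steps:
I(T, z) = 27*T + z/15
o(2)*I(-14, 10) = -3*(27*(-14) + (1/15)*10) = -3*(-378 + ⅔) = -3*(-1132/3) = 1132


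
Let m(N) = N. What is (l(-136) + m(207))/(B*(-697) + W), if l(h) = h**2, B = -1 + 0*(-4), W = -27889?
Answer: -18703/27192 ≈ -0.68781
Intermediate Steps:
B = -1 (B = -1 + 0 = -1)
(l(-136) + m(207))/(B*(-697) + W) = ((-136)**2 + 207)/(-1*(-697) - 27889) = (18496 + 207)/(697 - 27889) = 18703/(-27192) = 18703*(-1/27192) = -18703/27192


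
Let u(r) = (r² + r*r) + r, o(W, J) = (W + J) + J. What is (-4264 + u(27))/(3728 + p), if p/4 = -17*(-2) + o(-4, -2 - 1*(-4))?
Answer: -397/552 ≈ -0.71920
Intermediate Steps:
o(W, J) = W + 2*J (o(W, J) = (J + W) + J = W + 2*J)
u(r) = r + 2*r² (u(r) = (r² + r²) + r = 2*r² + r = r + 2*r²)
p = 136 (p = 4*(-17*(-2) + (-4 + 2*(-2 - 1*(-4)))) = 4*(34 + (-4 + 2*(-2 + 4))) = 4*(34 + (-4 + 2*2)) = 4*(34 + (-4 + 4)) = 4*(34 + 0) = 4*34 = 136)
(-4264 + u(27))/(3728 + p) = (-4264 + 27*(1 + 2*27))/(3728 + 136) = (-4264 + 27*(1 + 54))/3864 = (-4264 + 27*55)*(1/3864) = (-4264 + 1485)*(1/3864) = -2779*1/3864 = -397/552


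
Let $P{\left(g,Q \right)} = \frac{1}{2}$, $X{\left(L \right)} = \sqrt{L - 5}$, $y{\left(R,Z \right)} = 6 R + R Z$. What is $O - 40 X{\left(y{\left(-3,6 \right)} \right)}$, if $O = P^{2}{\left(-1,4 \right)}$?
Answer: $\frac{1}{4} - 40 i \sqrt{41} \approx 0.25 - 256.13 i$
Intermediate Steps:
$X{\left(L \right)} = \sqrt{-5 + L}$
$P{\left(g,Q \right)} = \frac{1}{2}$
$O = \frac{1}{4}$ ($O = \left(\frac{1}{2}\right)^{2} = \frac{1}{4} \approx 0.25$)
$O - 40 X{\left(y{\left(-3,6 \right)} \right)} = \frac{1}{4} - 40 \sqrt{-5 - 3 \left(6 + 6\right)} = \frac{1}{4} - 40 \sqrt{-5 - 36} = \frac{1}{4} - 40 \sqrt{-41} = \frac{1}{4} - 40 i \sqrt{41}$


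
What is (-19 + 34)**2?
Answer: 225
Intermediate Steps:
(-19 + 34)**2 = 15**2 = 225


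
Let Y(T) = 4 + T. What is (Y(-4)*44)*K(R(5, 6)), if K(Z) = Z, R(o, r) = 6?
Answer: 0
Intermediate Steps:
(Y(-4)*44)*K(R(5, 6)) = ((4 - 4)*44)*6 = (0*44)*6 = 0*6 = 0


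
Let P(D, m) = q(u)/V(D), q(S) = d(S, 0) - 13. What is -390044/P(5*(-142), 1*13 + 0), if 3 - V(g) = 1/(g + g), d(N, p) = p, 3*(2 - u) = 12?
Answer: 415494371/4615 ≈ 90031.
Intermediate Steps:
u = -2 (u = 2 - ⅓*12 = 2 - 4 = -2)
V(g) = 3 - 1/(2*g) (V(g) = 3 - 1/(g + g) = 3 - 1/(2*g))
q(S) = -13 (q(S) = 0 - 13 = -13)
P(D, m) = -13/(3 - 1/(2*D))
-390044/P(5*(-142), 1*13 + 0) = -390044/((-26*5*(-142)/(-1 + 6*(5*(-142))))) = -390044/((-26*(-710)/(-1 + 6*(-710)))) = -390044/((-26*(-710)/(-1 - 4260))) = -390044/((-26*(-710)/(-4261))) = -390044/((-26*(-710)*(-1/4261))) = -390044/(-18460/4261) = -390044*(-4261/18460) = 415494371/4615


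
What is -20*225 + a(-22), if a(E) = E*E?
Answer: -4016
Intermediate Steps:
a(E) = E²
-20*225 + a(-22) = -20*225 + (-22)² = -4500 + 484 = -4016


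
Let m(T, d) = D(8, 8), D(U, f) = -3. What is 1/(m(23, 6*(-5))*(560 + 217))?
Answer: -1/2331 ≈ -0.00042900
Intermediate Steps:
m(T, d) = -3
1/(m(23, 6*(-5))*(560 + 217)) = 1/(-3*(560 + 217)) = 1/(-3*777) = 1/(-2331) = -1/2331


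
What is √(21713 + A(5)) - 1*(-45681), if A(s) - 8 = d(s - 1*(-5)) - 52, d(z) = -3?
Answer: 45681 + √21666 ≈ 45828.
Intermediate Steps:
A(s) = -47 (A(s) = 8 + (-3 - 52) = 8 - 55 = -47)
√(21713 + A(5)) - 1*(-45681) = √(21713 - 47) - 1*(-45681) = √21666 + 45681 = 45681 + √21666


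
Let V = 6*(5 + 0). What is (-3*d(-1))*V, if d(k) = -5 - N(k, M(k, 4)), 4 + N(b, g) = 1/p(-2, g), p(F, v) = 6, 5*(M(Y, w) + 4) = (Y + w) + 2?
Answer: 105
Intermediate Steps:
M(Y, w) = -18/5 + Y/5 + w/5 (M(Y, w) = -4 + ((Y + w) + 2)/5 = -4 + (2 + Y + w)/5 = -4 + (⅖ + Y/5 + w/5) = -18/5 + Y/5 + w/5)
V = 30 (V = 6*5 = 30)
N(b, g) = -23/6 (N(b, g) = -4 + 1/6 = -4 + ⅙ = -23/6)
d(k) = -7/6 (d(k) = -5 - 1*(-23/6) = -5 + 23/6 = -7/6)
(-3*d(-1))*V = -3*(-7/6)*30 = (7/2)*30 = 105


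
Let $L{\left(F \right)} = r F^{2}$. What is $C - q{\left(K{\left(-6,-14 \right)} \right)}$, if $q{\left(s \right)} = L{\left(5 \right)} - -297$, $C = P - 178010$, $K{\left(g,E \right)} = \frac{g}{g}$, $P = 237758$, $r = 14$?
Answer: $59101$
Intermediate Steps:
$K{\left(g,E \right)} = 1$
$L{\left(F \right)} = 14 F^{2}$
$C = 59748$ ($C = 237758 - 178010 = 59748$)
$q{\left(s \right)} = 647$ ($q{\left(s \right)} = 14 \cdot 5^{2} - -297 = 14 \cdot 25 + 297 = 350 + 297 = 647$)
$C - q{\left(K{\left(-6,-14 \right)} \right)} = 59748 - 647 = 59101$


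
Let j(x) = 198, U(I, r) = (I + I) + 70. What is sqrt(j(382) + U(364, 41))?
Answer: 2*sqrt(249) ≈ 31.559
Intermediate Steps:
U(I, r) = 70 + 2*I (U(I, r) = 2*I + 70 = 70 + 2*I)
sqrt(j(382) + U(364, 41)) = sqrt(198 + (70 + 2*364)) = sqrt(198 + (70 + 728)) = sqrt(198 + 798) = sqrt(996) = 2*sqrt(249)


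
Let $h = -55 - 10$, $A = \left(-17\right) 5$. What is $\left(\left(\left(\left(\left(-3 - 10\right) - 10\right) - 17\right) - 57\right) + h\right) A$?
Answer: $13770$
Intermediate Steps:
$A = -85$
$h = -65$
$\left(\left(\left(\left(\left(-3 - 10\right) - 10\right) - 17\right) - 57\right) + h\right) A = \left(\left(\left(\left(\left(-3 - 10\right) - 10\right) - 17\right) - 57\right) - 65\right) \left(-85\right) = \left(\left(\left(\left(-13 - 10\right) - 17\right) - 57\right) - 65\right) \left(-85\right) = \left(\left(\left(-23 - 17\right) - 57\right) - 65\right) \left(-85\right) = \left(\left(-40 - 57\right) - 65\right) \left(-85\right) = \left(-97 - 65\right) \left(-85\right) = \left(-162\right) \left(-85\right) = 13770$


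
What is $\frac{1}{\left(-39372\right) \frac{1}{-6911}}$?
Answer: $\frac{6911}{39372} \approx 0.17553$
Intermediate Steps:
$\frac{1}{\left(-39372\right) \frac{1}{-6911}} = \frac{1}{\left(-39372\right) \left(- \frac{1}{6911}\right)} = \frac{1}{\frac{39372}{6911}} = \frac{6911}{39372}$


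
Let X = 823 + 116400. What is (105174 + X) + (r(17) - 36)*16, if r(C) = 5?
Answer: 221901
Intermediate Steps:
X = 117223
(105174 + X) + (r(17) - 36)*16 = (105174 + 117223) + (5 - 36)*16 = 222397 - 31*16 = 222397 - 496 = 221901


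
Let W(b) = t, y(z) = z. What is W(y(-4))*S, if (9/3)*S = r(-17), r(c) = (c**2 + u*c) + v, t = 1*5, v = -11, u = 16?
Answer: 10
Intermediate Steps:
t = 5
r(c) = -11 + c**2 + 16*c (r(c) = (c**2 + 16*c) - 11 = -11 + c**2 + 16*c)
W(b) = 5
S = 2 (S = (-11 + (-17)**2 + 16*(-17))/3 = (-11 + 289 - 272)/3 = (1/3)*6 = 2)
W(y(-4))*S = 5*2 = 10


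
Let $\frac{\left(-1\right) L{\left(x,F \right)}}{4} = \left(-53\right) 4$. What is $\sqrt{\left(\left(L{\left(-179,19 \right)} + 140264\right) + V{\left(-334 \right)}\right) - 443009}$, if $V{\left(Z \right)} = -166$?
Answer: $i \sqrt{302063} \approx 549.6 i$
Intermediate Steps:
$L{\left(x,F \right)} = 848$ ($L{\left(x,F \right)} = - 4 \left(\left(-53\right) 4\right) = \left(-4\right) \left(-212\right) = 848$)
$\sqrt{\left(\left(L{\left(-179,19 \right)} + 140264\right) + V{\left(-334 \right)}\right) - 443009} = \sqrt{\left(\left(848 + 140264\right) - 166\right) - 443009} = \sqrt{\left(141112 - 166\right) - 443009} = \sqrt{140946 - 443009} = \sqrt{-302063} = i \sqrt{302063}$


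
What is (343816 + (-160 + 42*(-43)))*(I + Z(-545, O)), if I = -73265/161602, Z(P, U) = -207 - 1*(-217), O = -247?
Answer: 263695398375/80801 ≈ 3.2635e+6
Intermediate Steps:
Z(P, U) = 10 (Z(P, U) = -207 + 217 = 10)
I = -73265/161602 (I = -73265*1/161602 = -73265/161602 ≈ -0.45337)
(343816 + (-160 + 42*(-43)))*(I + Z(-545, O)) = (343816 + (-160 + 42*(-43)))*(-73265/161602 + 10) = (343816 + (-160 - 1806))*(1542755/161602) = (343816 - 1966)*(1542755/161602) = 341850*(1542755/161602) = 263695398375/80801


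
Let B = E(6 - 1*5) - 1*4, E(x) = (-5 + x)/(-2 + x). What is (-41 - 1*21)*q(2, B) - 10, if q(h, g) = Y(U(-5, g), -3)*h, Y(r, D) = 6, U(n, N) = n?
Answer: -754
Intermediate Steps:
E(x) = (-5 + x)/(-2 + x)
B = 0 (B = (-5 + (6 - 1*5))/(-2 + (6 - 1*5)) - 1*4 = (-5 + (6 - 5))/(-2 + (6 - 5)) - 4 = (-5 + 1)/(-2 + 1) - 4 = -4/(-1) - 4 = -1*(-4) - 4 = 4 - 4 = 0)
q(h, g) = 6*h
(-41 - 1*21)*q(2, B) - 10 = (-41 - 1*21)*(6*2) - 10 = (-41 - 21)*12 - 10 = -62*12 - 10 = -744 - 10 = -754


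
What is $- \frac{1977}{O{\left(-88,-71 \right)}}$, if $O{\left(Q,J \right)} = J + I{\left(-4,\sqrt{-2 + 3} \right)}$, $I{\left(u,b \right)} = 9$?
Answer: $\frac{1977}{62} \approx 31.887$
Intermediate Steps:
$O{\left(Q,J \right)} = 9 + J$ ($O{\left(Q,J \right)} = J + 9 = 9 + J$)
$- \frac{1977}{O{\left(-88,-71 \right)}} = - \frac{1977}{9 - 71} = - \frac{1977}{-62} = \left(-1977\right) \left(- \frac{1}{62}\right) = \frac{1977}{62}$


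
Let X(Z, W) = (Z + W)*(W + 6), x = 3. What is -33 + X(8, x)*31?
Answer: 3036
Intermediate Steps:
X(Z, W) = (6 + W)*(W + Z) (X(Z, W) = (W + Z)*(6 + W) = (6 + W)*(W + Z))
-33 + X(8, x)*31 = -33 + (3² + 6*3 + 6*8 + 3*8)*31 = -33 + (9 + 18 + 48 + 24)*31 = -33 + 99*31 = -33 + 3069 = 3036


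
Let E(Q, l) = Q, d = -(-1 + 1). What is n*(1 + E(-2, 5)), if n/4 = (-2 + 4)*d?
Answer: 0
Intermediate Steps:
d = 0 (d = -1*0 = 0)
n = 0 (n = 4*((-2 + 4)*0) = 4*(2*0) = 4*0 = 0)
n*(1 + E(-2, 5)) = 0*(1 - 2) = 0*(-1) = 0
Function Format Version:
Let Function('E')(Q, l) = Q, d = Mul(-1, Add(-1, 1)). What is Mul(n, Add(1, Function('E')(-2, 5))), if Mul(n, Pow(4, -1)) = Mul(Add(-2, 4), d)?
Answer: 0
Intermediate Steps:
d = 0 (d = Mul(-1, 0) = 0)
n = 0 (n = Mul(4, Mul(Add(-2, 4), 0)) = Mul(4, Mul(2, 0)) = Mul(4, 0) = 0)
Mul(n, Add(1, Function('E')(-2, 5))) = Mul(0, Add(1, -2)) = Mul(0, -1) = 0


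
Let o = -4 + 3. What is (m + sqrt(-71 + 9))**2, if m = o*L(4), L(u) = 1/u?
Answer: (-1 + 4*I*sqrt(62))**2/16 ≈ -61.938 - 3.937*I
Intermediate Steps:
o = -1
L(u) = 1/u
m = -1/4 ≈ -0.25000
(m + sqrt(-71 + 9))**2 = (-1/4 + sqrt(-71 + 9))**2 = (-1/4 + sqrt(-62))**2 = (-1/4 + I*sqrt(62))**2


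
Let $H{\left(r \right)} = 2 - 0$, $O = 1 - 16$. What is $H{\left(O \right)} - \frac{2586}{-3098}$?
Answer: $\frac{4391}{1549} \approx 2.8347$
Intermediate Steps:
$O = -15$
$H{\left(r \right)} = 2$ ($H{\left(r \right)} = 2 + 0 = 2$)
$H{\left(O \right)} - \frac{2586}{-3098} = 2 - \frac{2586}{-3098} = 2 - 2586 \left(- \frac{1}{3098}\right) = 2 - - \frac{1293}{1549} = 2 + \frac{1293}{1549} = \frac{4391}{1549}$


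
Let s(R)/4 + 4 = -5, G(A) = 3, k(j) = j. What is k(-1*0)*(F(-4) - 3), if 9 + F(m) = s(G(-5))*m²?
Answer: 0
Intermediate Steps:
s(R) = -36 (s(R) = -16 + 4*(-5) = -16 - 20 = -36)
F(m) = -9 - 36*m²
k(-1*0)*(F(-4) - 3) = (-1*0)*((-9 - 36*(-4)²) - 3) = 0*((-9 - 36*16) - 3) = 0*((-9 - 576) - 3) = 0*(-585 - 3) = 0*(-588) = 0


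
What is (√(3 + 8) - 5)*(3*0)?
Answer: 0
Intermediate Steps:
(√(3 + 8) - 5)*(3*0) = (√11 - 5)*0 = (-5 + √11)*0 = 0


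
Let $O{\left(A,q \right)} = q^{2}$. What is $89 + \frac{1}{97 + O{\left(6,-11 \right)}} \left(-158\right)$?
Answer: $\frac{9622}{109} \approx 88.275$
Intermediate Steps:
$89 + \frac{1}{97 + O{\left(6,-11 \right)}} \left(-158\right) = 89 + \frac{1}{97 + \left(-11\right)^{2}} \left(-158\right) = 89 + \frac{1}{97 + 121} \left(-158\right) = 89 + \frac{1}{218} \left(-158\right) = 89 - \frac{79}{109} = \frac{9622}{109}$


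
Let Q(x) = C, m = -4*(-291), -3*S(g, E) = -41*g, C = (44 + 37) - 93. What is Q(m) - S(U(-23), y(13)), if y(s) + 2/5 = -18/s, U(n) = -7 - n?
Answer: -692/3 ≈ -230.67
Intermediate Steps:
C = -12 (C = 81 - 93 = -12)
y(s) = -2/5 - 18/s
S(g, E) = 41*g/3 (S(g, E) = -(-41)*g/3 = 41*g/3)
m = 1164
Q(x) = -12
Q(m) - S(U(-23), y(13)) = -12 - 41*(-7 - 1*(-23))/3 = -12 - 41*(-7 + 23)/3 = -12 - 41*16/3 = -12 - 1*656/3 = -12 - 656/3 = -692/3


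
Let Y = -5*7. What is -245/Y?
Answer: 7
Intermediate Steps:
Y = -35
-245/Y = -245/(-35) = -1/35*(-245) = 7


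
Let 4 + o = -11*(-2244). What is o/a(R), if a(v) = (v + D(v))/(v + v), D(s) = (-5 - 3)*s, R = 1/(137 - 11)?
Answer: -49360/7 ≈ -7051.4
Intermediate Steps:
R = 1/126 ≈ 0.0079365
D(s) = -8*s
a(v) = -7/2 (a(v) = (v - 8*v)/(v + v) = (-7*v)/((2*v)) = (-7*v)*(1/(2*v)) = -7/2)
o = 24680 (o = -4 - 11*(-2244) = -4 + 24684 = 24680)
o/a(R) = 24680/(-7/2) = 24680*(-2/7) = -49360/7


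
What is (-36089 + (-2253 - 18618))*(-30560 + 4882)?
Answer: 1462618880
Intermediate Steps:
(-36089 + (-2253 - 18618))*(-30560 + 4882) = (-36089 - 20871)*(-25678) = -56960*(-25678) = 1462618880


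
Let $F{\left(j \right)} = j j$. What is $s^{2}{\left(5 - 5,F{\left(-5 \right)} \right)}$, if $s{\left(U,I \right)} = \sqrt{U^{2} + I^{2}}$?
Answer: $625$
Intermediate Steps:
$F{\left(j \right)} = j^{2}$
$s{\left(U,I \right)} = \sqrt{I^{2} + U^{2}}$
$s^{2}{\left(5 - 5,F{\left(-5 \right)} \right)} = \left(\sqrt{\left(\left(-5\right)^{2}\right)^{2} + \left(5 - 5\right)^{2}}\right)^{2} = \left(\sqrt{25^{2} + \left(5 - 5\right)^{2}}\right)^{2} = \left(\sqrt{625 + 0^{2}}\right)^{2} = \left(\sqrt{625 + 0}\right)^{2} = \left(\sqrt{625}\right)^{2} = 25^{2} = 625$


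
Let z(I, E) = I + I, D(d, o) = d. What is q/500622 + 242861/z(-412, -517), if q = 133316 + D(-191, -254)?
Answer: -20245310757/68752088 ≈ -294.47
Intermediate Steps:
z(I, E) = 2*I
q = 133125 (q = 133316 - 191 = 133125)
q/500622 + 242861/z(-412, -517) = 133125/500622 + 242861/((2*(-412))) = 133125*(1/500622) + 242861/(-824) = 44375/166874 + 242861*(-1/824) = 44375/166874 - 242861/824 = -20245310757/68752088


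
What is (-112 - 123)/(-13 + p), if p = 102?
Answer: -235/89 ≈ -2.6404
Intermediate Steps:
(-112 - 123)/(-13 + p) = (-112 - 123)/(-13 + 102) = -235/89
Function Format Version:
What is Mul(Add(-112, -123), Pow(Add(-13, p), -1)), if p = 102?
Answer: Rational(-235, 89) ≈ -2.6404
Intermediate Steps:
Mul(Add(-112, -123), Pow(Add(-13, p), -1)) = Mul(Add(-112, -123), Pow(Add(-13, 102), -1)) = Mul(-235, Pow(89, -1)) = Mul(-235, Rational(1, 89)) = Rational(-235, 89)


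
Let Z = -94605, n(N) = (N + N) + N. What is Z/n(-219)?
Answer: 31535/219 ≈ 144.00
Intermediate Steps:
n(N) = 3*N (n(N) = 2*N + N = 3*N)
Z/n(-219) = -94605/(3*(-219)) = -94605/(-657) = -94605*(-1/657) = 31535/219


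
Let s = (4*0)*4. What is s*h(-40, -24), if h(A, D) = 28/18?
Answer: 0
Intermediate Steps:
h(A, D) = 14/9 (h(A, D) = 28*(1/18) = 14/9)
s = 0 (s = 0*4 = 0)
s*h(-40, -24) = 0*(14/9) = 0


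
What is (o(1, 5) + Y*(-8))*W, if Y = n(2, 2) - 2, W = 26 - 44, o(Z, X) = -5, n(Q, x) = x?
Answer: 90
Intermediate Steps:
W = -18
Y = 0 (Y = 2 - 2 = 0)
(o(1, 5) + Y*(-8))*W = (-5 + 0*(-8))*(-18) = (-5 + 0)*(-18) = -5*(-18) = 90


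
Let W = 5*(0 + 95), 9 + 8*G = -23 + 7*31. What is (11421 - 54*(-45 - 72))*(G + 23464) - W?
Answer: 3333101083/8 ≈ 4.1664e+8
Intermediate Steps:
G = 185/8 (G = -9/8 + (-23 + 7*31)/8 = -9/8 + (-23 + 217)/8 = -9/8 + (⅛)*194 = -9/8 + 97/4 = 185/8 ≈ 23.125)
W = 475 (W = 5*95 = 475)
(11421 - 54*(-45 - 72))*(G + 23464) - W = (11421 - 54*(-45 - 72))*(185/8 + 23464) - 1*475 = (11421 - 54*(-117))*(187897/8) - 475 = (11421 + 6318)*(187897/8) - 475 = 17739*(187897/8) - 475 = 3333104883/8 - 475 = 3333101083/8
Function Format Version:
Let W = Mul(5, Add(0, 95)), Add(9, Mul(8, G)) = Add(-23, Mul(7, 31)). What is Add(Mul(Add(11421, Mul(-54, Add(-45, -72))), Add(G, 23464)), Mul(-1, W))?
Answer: Rational(3333101083, 8) ≈ 4.1664e+8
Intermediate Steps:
G = Rational(185, 8) (G = Add(Rational(-9, 8), Mul(Rational(1, 8), Add(-23, Mul(7, 31)))) = Add(Rational(-9, 8), Mul(Rational(1, 8), Add(-23, 217))) = Add(Rational(-9, 8), Mul(Rational(1, 8), 194)) = Add(Rational(-9, 8), Rational(97, 4)) = Rational(185, 8) ≈ 23.125)
W = 475 (W = Mul(5, 95) = 475)
Add(Mul(Add(11421, Mul(-54, Add(-45, -72))), Add(G, 23464)), Mul(-1, W)) = Add(Mul(Add(11421, Mul(-54, Add(-45, -72))), Add(Rational(185, 8), 23464)), Mul(-1, 475)) = Add(Mul(Add(11421, Mul(-54, -117)), Rational(187897, 8)), -475) = Add(Mul(Add(11421, 6318), Rational(187897, 8)), -475) = Add(Mul(17739, Rational(187897, 8)), -475) = Add(Rational(3333104883, 8), -475) = Rational(3333101083, 8)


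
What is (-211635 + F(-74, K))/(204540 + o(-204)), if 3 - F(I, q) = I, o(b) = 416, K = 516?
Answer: -105779/102478 ≈ -1.0322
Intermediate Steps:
F(I, q) = 3 - I
(-211635 + F(-74, K))/(204540 + o(-204)) = (-211635 + (3 - 1*(-74)))/(204540 + 416) = (-211635 + (3 + 74))/204956 = (-211635 + 77)*(1/204956) = -211558*1/204956 = -105779/102478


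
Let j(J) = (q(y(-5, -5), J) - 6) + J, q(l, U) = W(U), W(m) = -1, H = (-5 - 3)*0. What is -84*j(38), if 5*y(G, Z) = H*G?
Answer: -2604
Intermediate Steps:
H = 0 (H = -8*0 = 0)
y(G, Z) = 0 (y(G, Z) = (0*G)/5 = (⅕)*0 = 0)
q(l, U) = -1
j(J) = -7 + J (j(J) = (-1 - 6) + J = -7 + J)
-84*j(38) = -84*(-7 + 38) = -84*31 = -2604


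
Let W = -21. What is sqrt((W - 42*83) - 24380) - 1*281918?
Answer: -281918 + I*sqrt(27887) ≈ -2.8192e+5 + 166.99*I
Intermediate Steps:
sqrt((W - 42*83) - 24380) - 1*281918 = sqrt((-21 - 42*83) - 24380) - 1*281918 = sqrt((-21 - 3486) - 24380) - 281918 = sqrt(-3507 - 24380) - 281918 = sqrt(-27887) - 281918 = I*sqrt(27887) - 281918 = -281918 + I*sqrt(27887)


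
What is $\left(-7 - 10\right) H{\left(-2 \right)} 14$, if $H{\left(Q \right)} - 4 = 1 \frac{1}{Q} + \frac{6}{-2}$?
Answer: $-119$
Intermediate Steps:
$H{\left(Q \right)} = 1 + \frac{1}{Q}$ ($H{\left(Q \right)} = 4 + \left(1 \frac{1}{Q} + \frac{6}{-2}\right) = 4 + \left(\frac{1}{Q} + 6 \left(- \frac{1}{2}\right)\right) = 4 - \left(3 - \frac{1}{Q}\right) = 1 + \frac{1}{Q}$)
$\left(-7 - 10\right) H{\left(-2 \right)} 14 = \left(-7 - 10\right) \frac{1 - 2}{-2} \cdot 14 = - 17 \left(\left(- \frac{1}{2}\right) \left(-1\right)\right) 14 = \left(-17\right) \frac{1}{2} \cdot 14 = \left(- \frac{17}{2}\right) 14 = -119$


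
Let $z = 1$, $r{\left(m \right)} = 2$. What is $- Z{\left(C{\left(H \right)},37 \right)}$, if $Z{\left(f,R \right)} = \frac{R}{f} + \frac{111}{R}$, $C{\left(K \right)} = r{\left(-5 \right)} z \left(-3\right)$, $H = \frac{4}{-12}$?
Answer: $\frac{19}{6} \approx 3.1667$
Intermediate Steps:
$H = - \frac{1}{3}$ ($H = 4 \left(- \frac{1}{12}\right) = - \frac{1}{3} \approx -0.33333$)
$C{\left(K \right)} = -6$ ($C{\left(K \right)} = 2 \cdot 1 \left(-3\right) = 2 \left(-3\right) = -6$)
$Z{\left(f,R \right)} = \frac{111}{R} + \frac{R}{f}$
$- Z{\left(C{\left(H \right)},37 \right)} = - (\frac{111}{37} + \frac{37}{-6}) = - (111 \cdot \frac{1}{37} + 37 \left(- \frac{1}{6}\right)) = - (3 - \frac{37}{6}) = \left(-1\right) \left(- \frac{19}{6}\right) = \frac{19}{6}$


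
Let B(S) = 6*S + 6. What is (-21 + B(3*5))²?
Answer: 5625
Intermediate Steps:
B(S) = 6 + 6*S
(-21 + B(3*5))² = (-21 + (6 + 6*(3*5)))² = (-21 + (6 + 6*15))² = (-21 + (6 + 90))² = (-21 + 96)² = 75² = 5625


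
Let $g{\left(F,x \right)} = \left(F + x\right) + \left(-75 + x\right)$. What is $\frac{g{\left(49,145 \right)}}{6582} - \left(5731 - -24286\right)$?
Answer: $- \frac{32928605}{1097} \approx -30017.0$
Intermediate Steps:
$g{\left(F,x \right)} = -75 + F + 2 x$
$\frac{g{\left(49,145 \right)}}{6582} - \left(5731 - -24286\right) = \frac{-75 + 49 + 2 \cdot 145}{6582} - \left(5731 - -24286\right) = \left(-75 + 49 + 290\right) \frac{1}{6582} - \left(5731 + 24286\right) = 264 \cdot \frac{1}{6582} - 30017 = \frac{44}{1097} - 30017 = - \frac{32928605}{1097}$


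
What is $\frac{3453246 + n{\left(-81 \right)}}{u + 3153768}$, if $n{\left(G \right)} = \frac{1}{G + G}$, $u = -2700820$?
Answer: $\frac{32907403}{4316328} \approx 7.6239$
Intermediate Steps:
$n{\left(G \right)} = \frac{1}{2 G}$
$\frac{3453246 + n{\left(-81 \right)}}{u + 3153768} = \frac{3453246 + \frac{1}{2 \left(-81\right)}}{-2700820 + 3153768} = \frac{3453246 + \frac{1}{2} \left(- \frac{1}{81}\right)}{452948} = \left(3453246 - \frac{1}{162}\right) \frac{1}{452948} = \frac{559425851}{162} \cdot \frac{1}{452948} = \frac{32907403}{4316328}$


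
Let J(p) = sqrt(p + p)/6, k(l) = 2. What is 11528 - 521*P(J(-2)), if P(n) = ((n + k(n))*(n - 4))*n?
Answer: 102710/9 + 38033*I/27 ≈ 11412.0 + 1408.6*I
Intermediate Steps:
J(p) = sqrt(2)*sqrt(p)/6 (J(p) = sqrt(2*p)*(1/6) = (sqrt(2)*sqrt(p))*(1/6) = sqrt(2)*sqrt(p)/6)
P(n) = n*(-4 + n)*(2 + n) (P(n) = ((n + 2)*(n - 4))*n = ((2 + n)*(-4 + n))*n = ((-4 + n)*(2 + n))*n = n*(-4 + n)*(2 + n))
11528 - 521*P(J(-2)) = 11528 - 521*(sqrt(2)*sqrt(-2)/6)*(-8 + (sqrt(2)*sqrt(-2)/6)**2 - sqrt(2)*sqrt(-2)/3) = 11528 - 521*(sqrt(2)*(I*sqrt(2))/6)*(-8 + (sqrt(2)*(I*sqrt(2))/6)**2 - sqrt(2)*I*sqrt(2)/3) = 11528 - 521*(I/3)*(-8 + (I/3)**2 - 2*I/3) = 11528 - 521*(I/3)*(-8 - 1/9 - 2*I/3) = 11528 - 521*(I/3)*(-73/9 - 2*I/3) = 11528 - 521*I*(-73/9 - 2*I/3)/3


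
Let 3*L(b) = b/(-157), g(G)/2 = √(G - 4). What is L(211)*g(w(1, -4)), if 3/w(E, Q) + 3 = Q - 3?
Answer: -211*I*√430/2355 ≈ -1.8579*I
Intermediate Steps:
w(E, Q) = 3/(-6 + Q) (w(E, Q) = 3/(-3 + (Q - 3)) = 3/(-3 + (-3 + Q)) = 3/(-6 + Q))
g(G) = 2*√(-4 + G) (g(G) = 2*√(G - 4) = 2*√(-4 + G))
L(b) = -b/471 (L(b) = (b/(-157))/3 = (b*(-1/157))/3 = (-b/157)/3 = -b/471)
L(211)*g(w(1, -4)) = (-1/471*211)*(2*√(-4 + 3/(-6 - 4))) = -422*√(-4 + 3/(-10))/471 = -422*√(-4 + 3*(-⅒))/471 = -422*√(-4 - 3/10)/471 = -422*√(-43/10)/471 = -422*I*√430/10/471 = -211*I*√430/2355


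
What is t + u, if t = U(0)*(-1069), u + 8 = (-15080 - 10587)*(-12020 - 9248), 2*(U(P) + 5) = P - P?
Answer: 545891093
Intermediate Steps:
U(P) = -5 (U(P) = -5 + (P - P)/2 = -5 + (½)*0 = -5 + 0 = -5)
u = 545885748 (u = -8 + (-15080 - 10587)*(-12020 - 9248) = -8 - 25667*(-21268) = -8 + 545885756 = 545885748)
t = 5345 (t = -5*(-1069) = 5345)
t + u = 5345 + 545885748 = 545891093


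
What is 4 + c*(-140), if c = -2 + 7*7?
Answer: -6576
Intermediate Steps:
c = 47 (c = -2 + 49 = 47)
4 + c*(-140) = 4 + 47*(-140) = 4 - 6580 = -6576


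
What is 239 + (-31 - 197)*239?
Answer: -54253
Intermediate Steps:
239 + (-31 - 197)*239 = 239 - 228*239 = 239 - 54492 = -54253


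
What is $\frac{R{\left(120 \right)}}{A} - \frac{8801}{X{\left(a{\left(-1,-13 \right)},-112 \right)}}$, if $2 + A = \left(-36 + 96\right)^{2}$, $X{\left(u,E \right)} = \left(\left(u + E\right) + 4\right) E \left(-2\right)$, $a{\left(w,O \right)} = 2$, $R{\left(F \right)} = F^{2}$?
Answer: $\frac{26684257}{6102208} \approx 4.3729$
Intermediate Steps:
$X{\left(u,E \right)} = - 2 E \left(4 + E + u\right)$ ($X{\left(u,E \right)} = \left(\left(E + u\right) + 4\right) E \left(-2\right) = \left(4 + E + u\right) E \left(-2\right) = E \left(4 + E + u\right) \left(-2\right) = - 2 E \left(4 + E + u\right)$)
$A = 3598$ ($A = -2 + \left(-36 + 96\right)^{2} = -2 + 60^{2} = -2 + 3600 = 3598$)
$\frac{R{\left(120 \right)}}{A} - \frac{8801}{X{\left(a{\left(-1,-13 \right)},-112 \right)}} = \frac{120^{2}}{3598} - \frac{8801}{\left(-2\right) \left(-112\right) \left(4 - 112 + 2\right)} = 14400 \cdot \frac{1}{3598} - \frac{8801}{\left(-2\right) \left(-112\right) \left(-106\right)} = \frac{7200}{1799} - \frac{8801}{-23744} = \frac{7200}{1799} - - \frac{8801}{23744} = \frac{7200}{1799} + \frac{8801}{23744} = \frac{26684257}{6102208}$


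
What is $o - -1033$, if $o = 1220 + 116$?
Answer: $2369$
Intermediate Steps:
$o = 1336$
$o - -1033 = 1336 - -1033 = 1336 + 1033 = 2369$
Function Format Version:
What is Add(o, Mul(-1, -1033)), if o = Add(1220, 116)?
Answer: 2369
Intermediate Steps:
o = 1336
Add(o, Mul(-1, -1033)) = Add(1336, Mul(-1, -1033)) = Add(1336, 1033) = 2369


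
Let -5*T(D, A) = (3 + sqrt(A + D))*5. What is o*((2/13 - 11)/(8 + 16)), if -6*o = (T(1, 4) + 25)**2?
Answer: 7661/208 - 517*sqrt(5)/156 ≈ 29.421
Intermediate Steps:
T(D, A) = -3 - sqrt(A + D) (T(D, A) = -(3 + sqrt(A + D))*5/5 = -(15 + 5*sqrt(A + D))/5 = -3 - sqrt(A + D))
o = -(22 - sqrt(5))**2/6 (o = -((-3 - sqrt(4 + 1)) + 25)**2/6 = -((-3 - sqrt(5)) + 25)**2/6 = -(22 - sqrt(5))**2/6 ≈ -65.102)
o*((2/13 - 11)/(8 + 16)) = (-163/2 + 22*sqrt(5)/3)*((2/13 - 11)/(8 + 16)) = (-163/2 + 22*sqrt(5)/3)*((2*(1/13) - 11)/24) = (-163/2 + 22*sqrt(5)/3)*((2/13 - 11)*(1/24)) = (-163/2 + 22*sqrt(5)/3)*(-141/13*1/24) = (-163/2 + 22*sqrt(5)/3)*(-47/104) = 7661/208 - 517*sqrt(5)/156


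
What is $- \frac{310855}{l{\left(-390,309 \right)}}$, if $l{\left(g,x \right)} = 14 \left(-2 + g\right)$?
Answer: $\frac{310855}{5488} \approx 56.643$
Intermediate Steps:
$l{\left(g,x \right)} = -28 + 14 g$
$- \frac{310855}{l{\left(-390,309 \right)}} = - \frac{310855}{-28 + 14 \left(-390\right)} = - \frac{310855}{-28 - 5460} = - \frac{310855}{-5488} = \left(-310855\right) \left(- \frac{1}{5488}\right) = \frac{310855}{5488}$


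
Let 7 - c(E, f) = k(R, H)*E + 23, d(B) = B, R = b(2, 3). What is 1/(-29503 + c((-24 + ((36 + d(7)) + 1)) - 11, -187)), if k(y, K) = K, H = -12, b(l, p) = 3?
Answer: -1/29411 ≈ -3.4001e-5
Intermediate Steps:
R = 3
c(E, f) = -16 + 12*E (c(E, f) = 7 - (-12*E + 23) = 7 - (23 - 12*E) = 7 + (-23 + 12*E) = -16 + 12*E)
1/(-29503 + c((-24 + ((36 + d(7)) + 1)) - 11, -187)) = 1/(-29503 + (-16 + 12*((-24 + ((36 + 7) + 1)) - 11))) = 1/(-29503 + (-16 + 12*((-24 + (43 + 1)) - 11))) = 1/(-29503 + (-16 + 12*((-24 + 44) - 11))) = 1/(-29503 + (-16 + 12*(20 - 11))) = 1/(-29503 + (-16 + 12*9)) = 1/(-29503 + (-16 + 108)) = 1/(-29503 + 92) = 1/(-29411) = -1/29411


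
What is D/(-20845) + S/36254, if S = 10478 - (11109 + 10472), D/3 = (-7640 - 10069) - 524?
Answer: 1751615511/755714630 ≈ 2.3178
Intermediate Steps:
D = -54699 (D = 3*((-7640 - 10069) - 524) = 3*(-17709 - 524) = 3*(-18233) = -54699)
S = -11103 (S = 10478 - 1*21581 = 10478 - 21581 = -11103)
D/(-20845) + S/36254 = -54699/(-20845) - 11103/36254 = -54699*(-1/20845) - 11103*1/36254 = 54699/20845 - 11103/36254 = 1751615511/755714630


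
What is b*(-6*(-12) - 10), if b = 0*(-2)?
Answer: 0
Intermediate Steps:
b = 0
b*(-6*(-12) - 10) = 0*(-6*(-12) - 10) = 0*(72 - 10) = 0*62 = 0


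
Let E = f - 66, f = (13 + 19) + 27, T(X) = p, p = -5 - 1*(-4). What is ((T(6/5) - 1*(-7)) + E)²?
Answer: 1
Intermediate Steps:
p = -1 (p = -5 + 4 = -1)
T(X) = -1
f = 59 (f = 32 + 27 = 59)
E = -7 (E = 59 - 66 = -7)
((T(6/5) - 1*(-7)) + E)² = ((-1 - 1*(-7)) - 7)² = ((-1 + 7) - 7)² = (6 - 7)² = (-1)² = 1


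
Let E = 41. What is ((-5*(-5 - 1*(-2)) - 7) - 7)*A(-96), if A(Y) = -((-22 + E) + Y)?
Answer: 77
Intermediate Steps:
A(Y) = -19 - Y (A(Y) = -((-22 + 41) + Y) = -(19 + Y) = -19 - Y)
((-5*(-5 - 1*(-2)) - 7) - 7)*A(-96) = ((-5*(-5 - 1*(-2)) - 7) - 7)*(-19 - 1*(-96)) = ((-5*(-5 + 2) - 7) - 7)*(-19 + 96) = ((-5*(-3) - 7) - 7)*77 = ((15 - 7) - 7)*77 = (8 - 7)*77 = 1*77 = 77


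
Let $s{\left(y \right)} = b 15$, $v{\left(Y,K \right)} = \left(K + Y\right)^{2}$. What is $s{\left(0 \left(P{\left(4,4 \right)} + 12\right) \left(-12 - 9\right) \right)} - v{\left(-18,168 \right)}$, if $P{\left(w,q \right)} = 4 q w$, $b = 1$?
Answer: $-22485$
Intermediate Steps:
$P{\left(w,q \right)} = 4 q w$
$s{\left(y \right)} = 15$ ($s{\left(y \right)} = 1 \cdot 15 = 15$)
$s{\left(0 \left(P{\left(4,4 \right)} + 12\right) \left(-12 - 9\right) \right)} - v{\left(-18,168 \right)} = 15 - \left(168 - 18\right)^{2} = 15 - 150^{2} = 15 - 22500 = -22485$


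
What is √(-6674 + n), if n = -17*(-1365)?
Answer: √16531 ≈ 128.57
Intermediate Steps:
n = 23205
√(-6674 + n) = √(-6674 + 23205) = √16531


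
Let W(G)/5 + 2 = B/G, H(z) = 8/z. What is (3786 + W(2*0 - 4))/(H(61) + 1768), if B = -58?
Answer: 469517/215712 ≈ 2.1766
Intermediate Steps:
W(G) = -10 - 290/G (W(G) = -10 + 5*(-58/G) = -10 - 290/G)
(3786 + W(2*0 - 4))/(H(61) + 1768) = (3786 + (-10 - 290/(2*0 - 4)))/(8/61 + 1768) = (3786 + (-10 - 290/(0 - 4)))/(8*(1/61) + 1768) = (3786 + (-10 - 290/(-4)))/(8/61 + 1768) = (3786 + (-10 - 290*(-1/4)))/(107856/61) = (3786 + (-10 + 145/2))*(61/107856) = (3786 + 125/2)*(61/107856) = (7697/2)*(61/107856) = 469517/215712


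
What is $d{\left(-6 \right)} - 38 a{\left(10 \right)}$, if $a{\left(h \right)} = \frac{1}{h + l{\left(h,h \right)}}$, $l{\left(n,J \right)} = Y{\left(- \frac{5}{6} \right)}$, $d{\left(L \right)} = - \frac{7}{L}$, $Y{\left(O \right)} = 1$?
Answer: $- \frac{151}{66} \approx -2.2879$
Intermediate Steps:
$l{\left(n,J \right)} = 1$
$a{\left(h \right)} = \frac{1}{1 + h}$ ($a{\left(h \right)} = \frac{1}{h + 1} = \frac{1}{1 + h}$)
$d{\left(-6 \right)} - 38 a{\left(10 \right)} = - \frac{7}{-6} - \frac{38}{1 + 10} = \left(-7\right) \left(- \frac{1}{6}\right) - \frac{38}{11} = \frac{7}{6} - \frac{38}{11} = - \frac{151}{66}$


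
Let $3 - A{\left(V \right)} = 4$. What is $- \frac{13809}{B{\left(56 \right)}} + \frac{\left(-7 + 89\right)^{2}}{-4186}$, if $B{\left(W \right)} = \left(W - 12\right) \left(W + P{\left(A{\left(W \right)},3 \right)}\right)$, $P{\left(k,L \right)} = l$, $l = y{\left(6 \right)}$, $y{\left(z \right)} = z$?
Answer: $- \frac{38073773}{5709704} \approx -6.6683$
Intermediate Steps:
$l = 6$
$A{\left(V \right)} = -1$ ($A{\left(V \right)} = 3 - 4 = -1$)
$P{\left(k,L \right)} = 6$
$B{\left(W \right)} = \left(-12 + W\right) \left(6 + W\right)$ ($B{\left(W \right)} = \left(W - 12\right) \left(W + 6\right) = \left(-12 + W\right) \left(6 + W\right)$)
$- \frac{13809}{B{\left(56 \right)}} + \frac{\left(-7 + 89\right)^{2}}{-4186} = - \frac{13809}{-72 + 56^{2} - 336} + \frac{\left(-7 + 89\right)^{2}}{-4186} = - \frac{13809}{-72 + 3136 - 336} + 82^{2} \left(- \frac{1}{4186}\right) = - \frac{13809}{2728} + 6724 \left(- \frac{1}{4186}\right) = \left(-13809\right) \frac{1}{2728} - \frac{3362}{2093} = - \frac{13809}{2728} - \frac{3362}{2093} = - \frac{38073773}{5709704}$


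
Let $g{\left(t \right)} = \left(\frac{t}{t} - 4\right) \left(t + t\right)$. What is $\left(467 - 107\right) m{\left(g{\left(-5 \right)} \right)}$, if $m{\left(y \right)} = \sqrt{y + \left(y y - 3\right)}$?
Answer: $1080 \sqrt{103} \approx 10961.0$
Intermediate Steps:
$g{\left(t \right)} = - 6 t$ ($g{\left(t \right)} = \left(1 - 4\right) 2 t = - 3 \cdot 2 t = - 6 t$)
$m{\left(y \right)} = \sqrt{-3 + y + y^{2}}$ ($m{\left(y \right)} = \sqrt{y + \left(y^{2} - 3\right)} = \sqrt{y + \left(-3 + y^{2}\right)} = \sqrt{-3 + y + y^{2}}$)
$\left(467 - 107\right) m{\left(g{\left(-5 \right)} \right)} = \left(467 - 107\right) \sqrt{-3 - -30 + \left(\left(-6\right) \left(-5\right)\right)^{2}} = 360 \sqrt{-3 + 30 + 30^{2}} = 360 \sqrt{-3 + 30 + 900} = 360 \sqrt{927} = 360 \cdot 3 \sqrt{103} = 1080 \sqrt{103}$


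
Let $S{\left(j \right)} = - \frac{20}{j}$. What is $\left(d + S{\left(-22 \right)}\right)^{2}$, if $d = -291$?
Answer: $\frac{10182481}{121} \approx 84153.0$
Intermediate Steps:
$\left(d + S{\left(-22 \right)}\right)^{2} = \left(-291 - \frac{20}{-22}\right)^{2} = \left(-291 - - \frac{10}{11}\right)^{2} = \left(-291 + \frac{10}{11}\right)^{2} = \left(- \frac{3191}{11}\right)^{2} = \frac{10182481}{121}$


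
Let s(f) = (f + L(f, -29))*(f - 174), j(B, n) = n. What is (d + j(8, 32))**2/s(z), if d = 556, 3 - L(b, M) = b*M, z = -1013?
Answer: 16464/1717589 ≈ 0.0095855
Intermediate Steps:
L(b, M) = 3 - M*b (L(b, M) = 3 - b*M = 3 - M*b)
s(f) = (-174 + f)*(3 + 30*f) (s(f) = (f + (3 - 1*(-29)*f))*(f - 174) = (f + (3 + 29*f))*(-174 + f) = (3 + 30*f)*(-174 + f) = (-174 + f)*(3 + 30*f))
(d + j(8, 32))**2/s(z) = (556 + 32)**2/(-522 - 5217*(-1013) + 30*(-1013)**2) = 588**2/(-522 + 5284821 + 30*1026169) = 345744/(-522 + 5284821 + 30785070) = 345744/36069369 = 345744*(1/36069369) = 16464/1717589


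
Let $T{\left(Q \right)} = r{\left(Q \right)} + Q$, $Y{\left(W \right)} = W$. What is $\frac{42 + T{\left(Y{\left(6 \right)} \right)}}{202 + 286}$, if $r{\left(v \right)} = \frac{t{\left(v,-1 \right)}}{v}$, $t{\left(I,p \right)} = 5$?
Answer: $\frac{293}{2928} \approx 0.10007$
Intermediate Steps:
$r{\left(v \right)} = \frac{5}{v}$
$T{\left(Q \right)} = Q + \frac{5}{Q}$ ($T{\left(Q \right)} = \frac{5}{Q} + Q = Q + \frac{5}{Q}$)
$\frac{42 + T{\left(Y{\left(6 \right)} \right)}}{202 + 286} = \frac{42 + \left(6 + \frac{5}{6}\right)}{202 + 286} = \frac{42 + \left(6 + 5 \cdot \frac{1}{6}\right)}{488} = \frac{42 + \left(6 + \frac{5}{6}\right)}{488} = \frac{42 + \frac{41}{6}}{488} = \frac{1}{488} \cdot \frac{293}{6} = \frac{293}{2928}$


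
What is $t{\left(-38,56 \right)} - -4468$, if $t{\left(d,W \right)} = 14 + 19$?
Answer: $4501$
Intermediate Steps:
$t{\left(d,W \right)} = 33$
$t{\left(-38,56 \right)} - -4468 = 33 - -4468 = 33 + 4468 = 4501$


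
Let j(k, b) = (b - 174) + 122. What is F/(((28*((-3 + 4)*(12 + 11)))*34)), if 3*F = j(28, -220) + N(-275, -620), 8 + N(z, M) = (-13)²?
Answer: -37/21896 ≈ -0.0016898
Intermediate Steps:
N(z, M) = 161 (N(z, M) = -8 + (-13)² = -8 + 169 = 161)
j(k, b) = -52 + b (j(k, b) = (-174 + b) + 122 = -52 + b)
F = -37 (F = ((-52 - 220) + 161)/3 = (-272 + 161)/3 = (⅓)*(-111) = -37)
F/(((28*((-3 + 4)*(12 + 11)))*34)) = -37*1/(952*(-3 + 4)*(12 + 11)) = -37/((28*(1*23))*34) = -37/((28*23)*34) = -37/(644*34) = -37/21896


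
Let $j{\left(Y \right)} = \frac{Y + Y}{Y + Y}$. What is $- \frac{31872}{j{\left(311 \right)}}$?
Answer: $-31872$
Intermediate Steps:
$j{\left(Y \right)} = 1$ ($j{\left(Y \right)} = \frac{2 Y}{2 Y} = 2 Y \frac{1}{2 Y} = 1$)
$- \frac{31872}{j{\left(311 \right)}} = - \frac{31872}{1} = \left(-31872\right) 1 = -31872$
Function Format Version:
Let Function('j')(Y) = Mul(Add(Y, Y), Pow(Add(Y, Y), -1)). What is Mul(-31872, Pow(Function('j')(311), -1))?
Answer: -31872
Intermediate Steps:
Function('j')(Y) = 1 (Function('j')(Y) = Mul(Mul(2, Y), Pow(Mul(2, Y), -1)) = Mul(Mul(2, Y), Mul(Rational(1, 2), Pow(Y, -1))) = 1)
Mul(-31872, Pow(Function('j')(311), -1)) = Mul(-31872, Pow(1, -1)) = Mul(-31872, 1) = -31872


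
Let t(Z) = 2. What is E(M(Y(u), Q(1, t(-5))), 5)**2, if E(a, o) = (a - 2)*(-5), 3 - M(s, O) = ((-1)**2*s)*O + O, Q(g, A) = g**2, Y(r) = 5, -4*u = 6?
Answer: 625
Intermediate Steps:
u = -3/2 (u = -1/4*6 = -3/2 ≈ -1.5000)
M(s, O) = 3 - O - O*s (M(s, O) = 3 - (((-1)**2*s)*O + O) = 3 - ((1*s)*O + O) = 3 - (s*O + O) = 3 - (O*s + O) = 3 - (O + O*s) = 3 + (-O - O*s) = 3 - O - O*s)
E(a, o) = 10 - 5*a (E(a, o) = (-2 + a)*(-5) = 10 - 5*a)
E(M(Y(u), Q(1, t(-5))), 5)**2 = (10 - 5*(3 - 1*1**2 - 1*1**2*5))**2 = (10 - 5*(3 - 1*1 - 1*1*5))**2 = (10 - 5*(3 - 1 - 5))**2 = (10 - 5*(-3))**2 = (10 + 15)**2 = 25**2 = 625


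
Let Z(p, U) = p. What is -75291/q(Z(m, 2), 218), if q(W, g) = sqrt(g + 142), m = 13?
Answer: -25097*sqrt(10)/20 ≈ -3968.2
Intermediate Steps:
q(W, g) = sqrt(142 + g)
-75291/q(Z(m, 2), 218) = -75291/sqrt(142 + 218) = -75291*sqrt(10)/60 = -25097*sqrt(10)/20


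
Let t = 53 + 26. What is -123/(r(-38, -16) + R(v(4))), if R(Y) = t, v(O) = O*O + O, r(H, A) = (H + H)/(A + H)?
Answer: -3321/2171 ≈ -1.5297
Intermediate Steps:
t = 79
r(H, A) = 2*H/(A + H) (r(H, A) = (2*H)/(A + H) = 2*H/(A + H))
v(O) = O + O² (v(O) = O² + O = O + O²)
R(Y) = 79
-123/(r(-38, -16) + R(v(4))) = -123/(2*(-38)/(-16 - 38) + 79) = -123/(2*(-38)/(-54) + 79) = -123/(2*(-38)*(-1/54) + 79) = -123/(38/27 + 79) = -123/(2171/27) = (27/2171)*(-123) = -3321/2171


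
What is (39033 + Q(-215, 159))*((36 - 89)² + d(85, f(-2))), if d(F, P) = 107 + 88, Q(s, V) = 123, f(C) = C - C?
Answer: 117624624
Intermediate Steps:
f(C) = 0
d(F, P) = 195
(39033 + Q(-215, 159))*((36 - 89)² + d(85, f(-2))) = (39033 + 123)*((36 - 89)² + 195) = 39156*((-53)² + 195) = 39156*(2809 + 195) = 39156*3004 = 117624624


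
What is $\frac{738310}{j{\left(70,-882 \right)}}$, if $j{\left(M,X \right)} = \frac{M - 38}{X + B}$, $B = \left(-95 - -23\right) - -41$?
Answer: $- \frac{337038515}{16} \approx -2.1065 \cdot 10^{7}$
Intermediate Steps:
$B = -31$ ($B = \left(-95 + 23\right) + 41 = -72 + 41 = -31$)
$j{\left(M,X \right)} = \frac{-38 + M}{-31 + X}$ ($j{\left(M,X \right)} = \frac{M - 38}{X - 31} = \frac{-38 + M}{-31 + X}$)
$\frac{738310}{j{\left(70,-882 \right)}} = \frac{738310}{\frac{1}{-31 - 882} \left(-38 + 70\right)} = \frac{738310}{\frac{1}{-913} \cdot 32} = \frac{738310}{\left(- \frac{1}{913}\right) 32} = \frac{738310}{- \frac{32}{913}} = 738310 \left(- \frac{913}{32}\right) = - \frac{337038515}{16}$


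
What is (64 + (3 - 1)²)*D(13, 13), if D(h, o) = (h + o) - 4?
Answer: 1496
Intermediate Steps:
D(h, o) = -4 + h + o
(64 + (3 - 1)²)*D(13, 13) = (64 + (3 - 1)²)*(-4 + 13 + 13) = (64 + 2²)*22 = (64 + 4)*22 = 68*22 = 1496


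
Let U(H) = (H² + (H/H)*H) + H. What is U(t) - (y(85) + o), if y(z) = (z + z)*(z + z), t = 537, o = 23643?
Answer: 236900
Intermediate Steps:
y(z) = 4*z² (y(z) = (2*z)*(2*z) = 4*z²)
U(H) = H² + 2*H (U(H) = (H² + 1*H) + H = (H² + H) + H = (H + H²) + H = H² + 2*H)
U(t) - (y(85) + o) = 537*(2 + 537) - (4*85² + 23643) = 537*539 - (4*7225 + 23643) = 289443 - (28900 + 23643) = 289443 - 1*52543 = 289443 - 52543 = 236900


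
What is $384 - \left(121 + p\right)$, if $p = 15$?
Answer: $248$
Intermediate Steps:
$384 - \left(121 + p\right) = 384 - 136 = 248$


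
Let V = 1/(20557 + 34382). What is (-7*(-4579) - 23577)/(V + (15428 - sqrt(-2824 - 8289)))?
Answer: 197347706398749426/359228712856473461 + 12791528789598*I*sqrt(11113)/359228712856473461 ≈ 0.54937 + 0.0037538*I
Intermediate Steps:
V = 1/54939 ≈ 1.8202e-5
(-7*(-4579) - 23577)/(V + (15428 - sqrt(-2824 - 8289))) = (-7*(-4579) - 23577)/(1/54939 + (15428 - sqrt(-2824 - 8289))) = (32053 - 23577)/(1/54939 + (15428 - sqrt(-11113))) = 8476/(1/54939 + (15428 - I*sqrt(11113))) = 8476/(847598893/54939 - I*sqrt(11113))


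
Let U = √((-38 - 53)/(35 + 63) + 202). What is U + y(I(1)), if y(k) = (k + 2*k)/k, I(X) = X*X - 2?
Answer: 3 + √39410/14 ≈ 17.180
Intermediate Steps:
I(X) = -2 + X² (I(X) = X² - 2 = -2 + X²)
y(k) = 3 (y(k) = (3*k)/k = 3)
U = √39410/14 (U = √(-91/98 + 202) = √(-91*1/98 + 202) = √(-13/14 + 202) = √(2815/14) = √39410/14 ≈ 14.180)
U + y(I(1)) = √39410/14 + 3 = 3 + √39410/14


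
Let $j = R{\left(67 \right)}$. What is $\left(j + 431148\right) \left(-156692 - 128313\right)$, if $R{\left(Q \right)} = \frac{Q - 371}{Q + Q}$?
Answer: $- \frac{8232872173820}{67} \approx -1.2288 \cdot 10^{11}$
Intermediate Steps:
$R{\left(Q \right)} = \frac{-371 + Q}{2 Q}$
$j = - \frac{152}{67}$ ($j = \frac{-371 + 67}{2 \cdot 67} = \frac{1}{2} \cdot \frac{1}{67} \left(-304\right) = - \frac{152}{67} \approx -2.2687$)
$\left(j + 431148\right) \left(-156692 - 128313\right) = \left(- \frac{152}{67} + 431148\right) \left(-156692 - 128313\right) = \frac{28886764}{67} \left(-285005\right) = - \frac{8232872173820}{67}$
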